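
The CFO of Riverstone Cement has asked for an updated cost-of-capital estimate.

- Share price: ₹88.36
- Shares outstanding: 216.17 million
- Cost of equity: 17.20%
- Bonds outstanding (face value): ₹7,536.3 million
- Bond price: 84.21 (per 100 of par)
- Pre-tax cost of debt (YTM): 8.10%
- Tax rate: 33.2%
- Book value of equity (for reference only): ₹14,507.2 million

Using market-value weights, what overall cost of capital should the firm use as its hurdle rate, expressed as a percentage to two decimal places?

Market value of equity E = 88.36 × 216.17m = 19100.7812m. Market value of debt D = 7536.3m × 84.21/100 = 6346.31823m.
Total capital V = 19100.7812 + 6346.31823 = 25447.09943.
Equity: weight = 19100.7812/25447.09943 = 0.7506; cost = 17.2%.
Bonds outstanding: weight = 6346.31823/25447.09943 = 0.2494; after-tax cost = 8.1% × (1 − 33.2%) = 5.4108%.
WACC = 0.7506 × 17.2000% + 0.2494 × 5.4108% = 14.2599%.

14.26%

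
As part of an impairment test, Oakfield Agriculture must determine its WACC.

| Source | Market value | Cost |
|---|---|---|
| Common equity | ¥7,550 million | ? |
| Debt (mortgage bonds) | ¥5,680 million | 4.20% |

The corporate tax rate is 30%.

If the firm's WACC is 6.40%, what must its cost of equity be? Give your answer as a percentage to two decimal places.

9.00%

Total capital V = 7550 + 5680 = 13230.
Equity weight = 7550/13230 = 0.5707.
Mortgage bonds weight = 5680/13230 = 0.4293.
Debt contribution = 0.4293 × 4.2% × (1 − 30%) = 1.2622%.
Required equity contribution = 6.4% − 1.2622% = 5.1378%.
Re = 5.1378% / 0.5707 = 9.0030%.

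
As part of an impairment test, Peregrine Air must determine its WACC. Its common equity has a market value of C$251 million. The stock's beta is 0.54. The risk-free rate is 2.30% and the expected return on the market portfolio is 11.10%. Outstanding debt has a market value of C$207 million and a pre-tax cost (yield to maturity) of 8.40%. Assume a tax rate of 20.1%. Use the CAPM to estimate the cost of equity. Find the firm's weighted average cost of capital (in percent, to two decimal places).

Market risk premium = 11.1% − 2.3% = 8.8%.
Cost of equity via CAPM: Re = 2.3% + 0.54 × 8.8% = 7.0520%.
Total capital V = 251 + 207 = 458.
Equity: weight = 251/458 = 0.5480; cost = 7.052%.
Debt: weight = 207/458 = 0.4520; after-tax cost = 8.4% × (1 − 20.1%) = 6.7116%.
WACC = 0.5480 × 7.0520% + 0.4520 × 6.7116% = 6.8982%.

6.90%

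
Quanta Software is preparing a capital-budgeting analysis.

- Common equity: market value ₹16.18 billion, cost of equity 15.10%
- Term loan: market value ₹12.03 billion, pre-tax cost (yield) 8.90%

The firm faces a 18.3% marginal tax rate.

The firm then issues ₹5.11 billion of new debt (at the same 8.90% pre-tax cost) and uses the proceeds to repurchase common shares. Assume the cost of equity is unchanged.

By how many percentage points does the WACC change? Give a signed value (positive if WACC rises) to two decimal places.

Current WACC:
Total capital V = 16.18 + 12.03 = 28.21.
Equity: weight = 16.18/28.21 = 0.5736; cost = 15.1%.
Term loan: weight = 12.03/28.21 = 0.4264; after-tax cost = 8.9% × (1 − 18.3%) = 7.2713%.
WACC = 0.5736 × 15.1000% + 0.4264 × 7.2713% = 11.7615%.
After the change:
Total capital V = 11.07 + 17.14 = 28.21.
Equity: weight = 11.07/28.21 = 0.3924; cost = 15.1%.
Term loan: weight = 17.14/28.21 = 0.6076; after-tax cost = 8.9% × (1 − 18.3%) = 7.2713%.
WACC = 0.3924 × 15.1000% + 0.6076 × 7.2713% = 10.3434%.
Change in WACC = 10.3434% − 11.7615% = -1.4181 pp.

-1.42 pp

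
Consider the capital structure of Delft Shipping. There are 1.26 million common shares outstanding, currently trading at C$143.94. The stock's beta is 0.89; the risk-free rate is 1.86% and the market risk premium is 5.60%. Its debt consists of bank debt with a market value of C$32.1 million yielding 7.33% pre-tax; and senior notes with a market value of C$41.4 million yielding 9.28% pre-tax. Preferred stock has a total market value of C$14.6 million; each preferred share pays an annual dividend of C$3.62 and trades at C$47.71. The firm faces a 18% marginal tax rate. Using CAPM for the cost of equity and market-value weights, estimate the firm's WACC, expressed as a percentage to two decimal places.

6.90%

Cost of equity via CAPM: Re = 1.86% + 0.89 × 5.6% = 6.8440%.
Cost of preferred: Rp = 3.62 / 47.71 = 7.5875%.
Market value of equity E = 143.94 × 1.26m = 181.3644m.
Total capital V = 181.3644 + 14.6 + 32.1 + 41.4 = 269.4644.
Equity: weight = 181.3644/269.4644 = 0.6731; cost = 6.844%.
Preferred: weight = 14.6/269.4644 = 0.0542; cost = 7.5875%.
Bank debt: weight = 32.1/269.4644 = 0.1191; after-tax cost = 7.33% × (1 − 18%) = 6.0106%.
Senior notes: weight = 41.4/269.4644 = 0.1536; after-tax cost = 9.28% × (1 − 18%) = 7.6096%.
WACC = 0.6731 × 6.8440% + 0.0542 × 7.5875% + 0.1191 × 6.0106% + 0.1536 × 7.6096% = 6.9026%.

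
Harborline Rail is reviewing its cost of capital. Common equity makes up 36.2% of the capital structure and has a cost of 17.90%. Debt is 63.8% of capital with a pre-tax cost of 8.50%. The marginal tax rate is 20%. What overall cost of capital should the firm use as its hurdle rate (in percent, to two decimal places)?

After-tax cost of debt = 8.5% × (1 − 20%) = 6.8000%.
WACC = 0.362 × 17.9000% + 0.638 × 6.8000% = 10.8182%.

10.82%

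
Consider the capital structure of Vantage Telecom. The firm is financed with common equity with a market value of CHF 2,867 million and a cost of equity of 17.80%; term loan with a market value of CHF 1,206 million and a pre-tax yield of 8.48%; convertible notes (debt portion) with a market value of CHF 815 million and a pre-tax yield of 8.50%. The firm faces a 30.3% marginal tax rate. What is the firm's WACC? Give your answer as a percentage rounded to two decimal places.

12.89%

Total capital V = 2867 + 1206 + 815 = 4888.
Equity: weight = 2867/4888 = 0.5865; cost = 17.8%.
Term loan: weight = 1206/4888 = 0.2467; after-tax cost = 8.48% × (1 − 30.3%) = 5.9106%.
Convertible notes (debt portion): weight = 815/4888 = 0.1667; after-tax cost = 8.5% × (1 − 30.3%) = 5.9245%.
WACC = 0.5865 × 17.8000% + 0.2467 × 5.9106% + 0.1667 × 5.9245% = 12.8865%.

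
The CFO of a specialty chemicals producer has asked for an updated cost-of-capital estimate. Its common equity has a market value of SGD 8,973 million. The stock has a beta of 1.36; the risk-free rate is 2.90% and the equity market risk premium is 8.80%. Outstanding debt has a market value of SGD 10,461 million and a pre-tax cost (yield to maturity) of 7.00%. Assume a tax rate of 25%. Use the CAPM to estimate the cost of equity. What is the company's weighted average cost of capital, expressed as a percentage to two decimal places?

Cost of equity via CAPM: Re = 2.9% + 1.36 × 8.8% = 14.8680%.
Total capital V = 8973 + 10461 = 19434.
Equity: weight = 8973/19434 = 0.4617; cost = 14.868%.
Debt: weight = 10461/19434 = 0.5383; after-tax cost = 7% × (1 − 25%) = 5.2500%.
WACC = 0.4617 × 14.8680% + 0.5383 × 5.2500% = 9.6908%.

9.69%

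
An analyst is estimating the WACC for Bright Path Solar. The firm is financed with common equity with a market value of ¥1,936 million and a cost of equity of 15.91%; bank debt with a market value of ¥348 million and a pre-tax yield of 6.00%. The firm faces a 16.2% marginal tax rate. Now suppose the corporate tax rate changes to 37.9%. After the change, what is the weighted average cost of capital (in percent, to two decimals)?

14.05%

After the change:
Total capital V = 1936 + 348 = 2284.
Equity: weight = 1936/2284 = 0.8476; cost = 15.91%.
Bank debt: weight = 348/2284 = 0.1524; after-tax cost = 6% × (1 − 37.9%) = 3.7260%.
WACC = 0.8476 × 15.9100% + 0.1524 × 3.7260% = 14.0536%.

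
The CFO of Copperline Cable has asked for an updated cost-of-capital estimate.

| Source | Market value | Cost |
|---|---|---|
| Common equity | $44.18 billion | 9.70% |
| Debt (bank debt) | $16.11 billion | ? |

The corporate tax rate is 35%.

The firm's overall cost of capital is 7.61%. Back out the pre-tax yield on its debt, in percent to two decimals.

2.89%

Total capital V = 44.18 + 16.11 = 60.29.
Equity weight = 44.18/60.29 = 0.7328.
Bank debt weight = 16.11/60.29 = 0.2672.
Equity contribution = 0.7328 × 9.7% = 7.1081%.
Remaining for debt = 7.61% − 7.1081% = 0.5019%.
Rd × (1 − 35%) × 0.2672 = 0.5019%  ⇒  Rd = 2.8898%.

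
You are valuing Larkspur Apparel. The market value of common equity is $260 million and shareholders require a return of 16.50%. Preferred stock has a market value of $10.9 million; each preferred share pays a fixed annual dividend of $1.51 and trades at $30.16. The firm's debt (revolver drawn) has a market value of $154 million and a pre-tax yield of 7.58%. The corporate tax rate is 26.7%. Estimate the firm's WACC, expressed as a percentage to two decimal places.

12.24%

Cost of preferred: Rp = 1.51 / 30.16 = 5.0066%.
Total capital V = 260 + 10.9 + 154 = 424.9.
Equity: weight = 260/424.9 = 0.6119; cost = 16.5%.
Preferred: weight = 10.9/424.9 = 0.0257; cost = 5.0066%.
Revolver drawn: weight = 154/424.9 = 0.3624; after-tax cost = 7.58% × (1 − 26.7%) = 5.5561%.
WACC = 0.6119 × 16.5000% + 0.0257 × 5.0066% + 0.3624 × 5.5561% = 12.2387%.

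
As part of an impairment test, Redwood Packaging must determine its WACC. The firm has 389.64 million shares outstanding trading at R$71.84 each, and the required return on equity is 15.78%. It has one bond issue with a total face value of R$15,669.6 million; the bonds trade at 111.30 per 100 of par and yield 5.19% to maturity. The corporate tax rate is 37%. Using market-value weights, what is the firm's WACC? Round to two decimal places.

10.98%

Market value of equity E = 71.84 × 389.64m = 27991.7376m. Market value of debt D = 15669.6m × 111.3/100 = 17440.2648m.
Total capital V = 27991.7376 + 17440.2648 = 45432.0024.
Equity: weight = 27991.7376/45432.0024 = 0.6161; cost = 15.78%.
Bonds outstanding: weight = 17440.2648/45432.0024 = 0.3839; after-tax cost = 5.19% × (1 − 37%) = 3.2697%.
WACC = 0.6161 × 15.7800% + 0.3839 × 3.2697% = 10.9776%.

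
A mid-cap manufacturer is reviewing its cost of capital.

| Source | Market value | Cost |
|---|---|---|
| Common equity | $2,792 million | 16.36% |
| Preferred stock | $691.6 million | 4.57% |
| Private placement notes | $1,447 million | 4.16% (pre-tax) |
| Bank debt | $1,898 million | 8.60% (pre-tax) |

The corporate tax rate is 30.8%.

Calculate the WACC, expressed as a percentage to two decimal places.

Total capital V = 2792 + 691.6 + 1447 + 1898 = 6828.6.
Equity: weight = 2792/6828.6 = 0.4089; cost = 16.36%.
Preferred: weight = 691.6/6828.6 = 0.1013; cost = 4.57%.
Private placement notes: weight = 1447/6828.6 = 0.2119; after-tax cost = 4.16% × (1 − 30.8%) = 2.8787%.
Bank debt: weight = 1898/6828.6 = 0.2779; after-tax cost = 8.6% × (1 − 30.8%) = 5.9512%.
WACC = 0.4089 × 16.3600% + 0.1013 × 4.5700% + 0.2119 × 2.8787% + 0.2779 × 5.9512% = 9.4161%.

9.42%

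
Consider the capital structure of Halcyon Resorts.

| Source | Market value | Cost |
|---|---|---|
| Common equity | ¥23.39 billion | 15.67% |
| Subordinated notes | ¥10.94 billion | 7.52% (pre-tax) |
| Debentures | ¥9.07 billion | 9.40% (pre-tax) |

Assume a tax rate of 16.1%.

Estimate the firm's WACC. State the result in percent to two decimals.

Total capital V = 23.39 + 10.94 + 9.07 = 43.4.
Equity: weight = 23.39/43.4 = 0.5389; cost = 15.67%.
Subordinated notes: weight = 10.94/43.4 = 0.2521; after-tax cost = 7.52% × (1 − 16.1%) = 6.3093%.
Debentures: weight = 9.07/43.4 = 0.2090; after-tax cost = 9.4% × (1 − 16.1%) = 7.8866%.
WACC = 0.5389 × 15.6700% + 0.2521 × 6.3093% + 0.2090 × 7.8866% = 11.6838%.

11.68%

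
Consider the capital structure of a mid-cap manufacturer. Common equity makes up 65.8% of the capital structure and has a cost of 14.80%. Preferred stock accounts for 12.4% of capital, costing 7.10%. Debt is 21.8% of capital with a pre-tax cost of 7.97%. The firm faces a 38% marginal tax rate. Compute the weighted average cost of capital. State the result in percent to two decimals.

11.70%

After-tax cost of debt = 7.97% × (1 − 38%) = 4.9414%.
WACC = 0.658 × 14.8000% + 0.124 × 7.1000% + 0.218 × 4.9414% = 11.6960%.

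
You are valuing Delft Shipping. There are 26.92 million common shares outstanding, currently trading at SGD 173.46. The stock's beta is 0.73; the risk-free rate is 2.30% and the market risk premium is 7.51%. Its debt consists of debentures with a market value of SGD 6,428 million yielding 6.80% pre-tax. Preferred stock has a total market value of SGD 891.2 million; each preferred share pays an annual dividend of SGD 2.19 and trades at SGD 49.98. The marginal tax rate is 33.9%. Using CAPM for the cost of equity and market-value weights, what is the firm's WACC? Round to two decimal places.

Cost of equity via CAPM: Re = 2.3% + 0.73 × 7.51% = 7.7823%.
Cost of preferred: Rp = 2.19 / 49.98 = 4.3818%.
Market value of equity E = 173.46 × 26.92m = 4669.5432m.
Total capital V = 4669.5432 + 891.2 + 6428 = 11988.7432.
Equity: weight = 4669.5432/11988.7432 = 0.3895; cost = 7.7823%.
Preferred: weight = 891.2/11988.7432 = 0.0743; cost = 4.3818%.
Debentures: weight = 6428/11988.7432 = 0.5362; after-tax cost = 6.8% × (1 − 33.9%) = 4.4948%.
WACC = 0.3895 × 7.7823% + 0.0743 × 4.3818% + 0.5362 × 4.4948% = 5.7669%.

5.77%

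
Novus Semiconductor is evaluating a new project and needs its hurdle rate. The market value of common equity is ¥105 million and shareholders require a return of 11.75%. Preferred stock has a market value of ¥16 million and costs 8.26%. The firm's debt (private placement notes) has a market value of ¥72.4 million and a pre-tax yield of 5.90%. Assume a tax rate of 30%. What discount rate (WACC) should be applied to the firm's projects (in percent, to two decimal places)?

Total capital V = 105 + 16 + 72.4 = 193.4.
Equity: weight = 105/193.4 = 0.5429; cost = 11.75%.
Preferred: weight = 16/193.4 = 0.0827; cost = 8.26%.
Private placement notes: weight = 72.4/193.4 = 0.3744; after-tax cost = 5.9% × (1 − 30%) = 4.1300%.
WACC = 0.5429 × 11.7500% + 0.0827 × 8.2600% + 0.3744 × 4.1300% = 8.6087%.

8.61%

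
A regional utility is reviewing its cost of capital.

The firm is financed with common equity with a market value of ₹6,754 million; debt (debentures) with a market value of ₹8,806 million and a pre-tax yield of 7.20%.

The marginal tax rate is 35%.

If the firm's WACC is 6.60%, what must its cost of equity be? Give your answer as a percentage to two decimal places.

Total capital V = 6754 + 8806 = 15560.
Equity weight = 6754/15560 = 0.4341.
Debentures weight = 8806/15560 = 0.5659.
Debt contribution = 0.5659 × 7.2% × (1 − 35%) = 2.6486%.
Required equity contribution = 6.6% − 2.6486% = 3.9514%.
Re = 3.9514% / 0.4341 = 9.1033%.

9.10%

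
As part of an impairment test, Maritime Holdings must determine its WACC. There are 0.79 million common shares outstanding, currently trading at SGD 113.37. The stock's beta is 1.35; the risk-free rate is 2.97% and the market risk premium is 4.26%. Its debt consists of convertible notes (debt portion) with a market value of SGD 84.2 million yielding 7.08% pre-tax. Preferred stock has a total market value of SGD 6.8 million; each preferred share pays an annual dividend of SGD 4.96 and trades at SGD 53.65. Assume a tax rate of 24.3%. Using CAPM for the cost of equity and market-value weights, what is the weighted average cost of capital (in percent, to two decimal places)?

Cost of equity via CAPM: Re = 2.97% + 1.35 × 4.26% = 8.7210%.
Cost of preferred: Rp = 4.96 / 53.65 = 9.2451%.
Market value of equity E = 113.37 × 0.79m = 89.5623m.
Total capital V = 89.5623 + 6.8 + 84.2 = 180.5623.
Equity: weight = 89.5623/180.5623 = 0.4960; cost = 8.721%.
Preferred: weight = 6.8/180.5623 = 0.0377; cost = 9.2451%.
Convertible notes (debt portion): weight = 84.2/180.5623 = 0.4663; after-tax cost = 7.08% × (1 − 24.3%) = 5.3596%.
WACC = 0.4960 × 8.7210% + 0.0377 × 9.2451% + 0.4663 × 5.3596% = 7.1732%.

7.17%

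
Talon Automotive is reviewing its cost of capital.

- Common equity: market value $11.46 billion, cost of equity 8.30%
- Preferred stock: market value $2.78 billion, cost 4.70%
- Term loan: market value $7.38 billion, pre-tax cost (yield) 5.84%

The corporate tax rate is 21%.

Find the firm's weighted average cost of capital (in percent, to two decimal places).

6.58%

Total capital V = 11.46 + 2.78 + 7.38 = 21.62.
Equity: weight = 11.46/21.62 = 0.5301; cost = 8.3%.
Preferred: weight = 2.78/21.62 = 0.1286; cost = 4.7%.
Term loan: weight = 7.38/21.62 = 0.3414; after-tax cost = 5.84% × (1 − 21%) = 4.6136%.
WACC = 0.5301 × 8.3000% + 0.1286 × 4.7000% + 0.3414 × 4.6136% = 6.5787%.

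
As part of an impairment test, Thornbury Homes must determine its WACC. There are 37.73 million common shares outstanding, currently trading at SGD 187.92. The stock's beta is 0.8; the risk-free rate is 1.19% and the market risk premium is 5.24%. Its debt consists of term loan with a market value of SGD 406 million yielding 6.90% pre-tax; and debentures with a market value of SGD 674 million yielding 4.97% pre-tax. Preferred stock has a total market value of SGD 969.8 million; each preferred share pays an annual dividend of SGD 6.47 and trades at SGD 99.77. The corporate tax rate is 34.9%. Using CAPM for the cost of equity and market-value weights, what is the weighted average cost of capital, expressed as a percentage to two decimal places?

5.30%

Cost of equity via CAPM: Re = 1.19% + 0.8 × 5.24% = 5.3820%.
Cost of preferred: Rp = 6.47 / 99.77 = 6.4849%.
Market value of equity E = 187.92 × 37.73m = 7090.2216m.
Total capital V = 7090.2216 + 969.8 + 406 + 674 = 9140.0216.
Equity: weight = 7090.2216/9140.0216 = 0.7757; cost = 5.382%.
Preferred: weight = 969.8/9140.0216 = 0.1061; cost = 6.4849%.
Term loan: weight = 406/9140.0216 = 0.0444; after-tax cost = 6.9% × (1 − 34.9%) = 4.4919%.
Debentures: weight = 674/9140.0216 = 0.0737; after-tax cost = 4.97% × (1 − 34.9%) = 3.2355%.
WACC = 0.7757 × 5.3820% + 0.1061 × 6.4849% + 0.0444 × 4.4919% + 0.0737 × 3.2355% = 5.3012%.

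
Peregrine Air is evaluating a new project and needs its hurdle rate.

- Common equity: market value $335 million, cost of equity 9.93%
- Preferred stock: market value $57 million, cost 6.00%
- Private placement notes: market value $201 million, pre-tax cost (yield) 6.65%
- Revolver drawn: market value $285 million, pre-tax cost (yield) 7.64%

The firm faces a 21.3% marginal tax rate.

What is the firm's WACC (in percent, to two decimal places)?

Total capital V = 335 + 57 + 201 + 285 = 878.
Equity: weight = 335/878 = 0.3815; cost = 9.93%.
Preferred: weight = 57/878 = 0.0649; cost = 6%.
Private placement notes: weight = 201/878 = 0.2289; after-tax cost = 6.65% × (1 − 21.3%) = 5.2336%.
Revolver drawn: weight = 285/878 = 0.3246; after-tax cost = 7.64% × (1 − 21.3%) = 6.0127%.
WACC = 0.3815 × 9.9300% + 0.0649 × 6.0000% + 0.2289 × 5.2336% + 0.3246 × 6.0127% = 7.3281%.

7.33%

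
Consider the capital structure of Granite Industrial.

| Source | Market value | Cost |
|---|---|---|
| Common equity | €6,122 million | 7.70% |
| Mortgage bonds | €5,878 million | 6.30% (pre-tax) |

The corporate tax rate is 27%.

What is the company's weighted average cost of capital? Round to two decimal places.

Total capital V = 6122 + 5878 = 12000.
Equity: weight = 6122/12000 = 0.5102; cost = 7.7%.
Mortgage bonds: weight = 5878/12000 = 0.4898; after-tax cost = 6.3% × (1 − 27%) = 4.5990%.
WACC = 0.5102 × 7.7000% + 0.4898 × 4.5990% = 6.1810%.

6.18%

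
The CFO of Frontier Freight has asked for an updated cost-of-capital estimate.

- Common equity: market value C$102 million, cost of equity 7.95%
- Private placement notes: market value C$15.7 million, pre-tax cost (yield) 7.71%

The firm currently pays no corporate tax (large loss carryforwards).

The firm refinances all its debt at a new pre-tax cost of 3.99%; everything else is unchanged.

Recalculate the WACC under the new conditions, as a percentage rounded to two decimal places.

7.42%

After the change:
Total capital V = 102 + 15.7 = 117.7.
Equity: weight = 102/117.7 = 0.8666; cost = 7.95%.
Private placement notes: weight = 15.7/117.7 = 0.1334; after-tax cost = 3.99% × (1 − 0%) = 3.9900%.
WACC = 0.8666 × 7.9500% + 0.1334 × 3.9900% = 7.4218%.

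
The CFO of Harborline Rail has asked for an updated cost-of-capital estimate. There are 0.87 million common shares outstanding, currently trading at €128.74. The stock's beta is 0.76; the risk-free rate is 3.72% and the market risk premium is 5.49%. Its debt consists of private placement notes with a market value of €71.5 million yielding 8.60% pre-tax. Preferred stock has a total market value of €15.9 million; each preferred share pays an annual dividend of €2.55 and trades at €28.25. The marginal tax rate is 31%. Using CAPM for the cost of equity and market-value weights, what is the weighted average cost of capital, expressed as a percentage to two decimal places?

7.28%

Cost of equity via CAPM: Re = 3.72% + 0.76 × 5.49% = 7.8924%.
Cost of preferred: Rp = 2.55 / 28.25 = 9.0265%.
Market value of equity E = 128.74 × 0.87m = 112.0038m.
Total capital V = 112.0038 + 15.9 + 71.5 = 199.4038.
Equity: weight = 112.0038/199.4038 = 0.5617; cost = 7.8924%.
Preferred: weight = 15.9/199.4038 = 0.0797; cost = 9.0265%.
Private placement notes: weight = 71.5/199.4038 = 0.3586; after-tax cost = 8.6% × (1 − 31%) = 5.9340%.
WACC = 0.5617 × 7.8924% + 0.0797 × 9.0265% + 0.3586 × 5.9340% = 7.2806%.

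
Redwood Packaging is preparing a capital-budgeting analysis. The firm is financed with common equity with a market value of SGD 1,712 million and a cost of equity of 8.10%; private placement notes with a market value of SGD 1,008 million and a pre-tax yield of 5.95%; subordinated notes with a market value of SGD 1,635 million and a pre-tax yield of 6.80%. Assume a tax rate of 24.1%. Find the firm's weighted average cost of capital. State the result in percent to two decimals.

6.17%

Total capital V = 1712 + 1008 + 1635 = 4355.
Equity: weight = 1712/4355 = 0.3931; cost = 8.1%.
Private placement notes: weight = 1008/4355 = 0.2315; after-tax cost = 5.95% × (1 − 24.1%) = 4.5160%.
Subordinated notes: weight = 1635/4355 = 0.3754; after-tax cost = 6.8% × (1 − 24.1%) = 5.1612%.
WACC = 0.3931 × 8.1000% + 0.2315 × 4.5160% + 0.3754 × 5.1612% = 6.1672%.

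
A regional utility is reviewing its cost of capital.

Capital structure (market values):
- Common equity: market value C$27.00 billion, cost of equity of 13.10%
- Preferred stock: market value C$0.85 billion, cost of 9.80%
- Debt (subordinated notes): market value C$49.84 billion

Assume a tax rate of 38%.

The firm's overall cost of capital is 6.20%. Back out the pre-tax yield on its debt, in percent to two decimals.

3.87%

Total capital V = 27 + 0.85 + 49.84 = 77.69.
Equity weight = 27/77.69 = 0.3475.
Preferred weight = 0.85/77.69 = 0.0109.
Subordinated notes weight = 49.84/77.69 = 0.6415.
Equity contribution = 0.3475 × 13.1% = 4.5527%.
Preferred contribution = 0.0109 × 9.8% = 0.1072%.
Remaining for debt = 6.2% − 4.6599% = 1.5401%.
Rd × (1 − 38%) × 0.6415 = 1.5401%  ⇒  Rd = 3.8720%.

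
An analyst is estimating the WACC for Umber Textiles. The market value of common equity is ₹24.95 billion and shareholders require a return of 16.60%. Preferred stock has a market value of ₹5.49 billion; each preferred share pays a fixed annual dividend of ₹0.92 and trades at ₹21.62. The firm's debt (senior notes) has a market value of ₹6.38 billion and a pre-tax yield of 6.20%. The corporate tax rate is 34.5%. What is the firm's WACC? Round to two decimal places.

12.59%

Cost of preferred: Rp = 0.92 / 21.62 = 4.2553%.
Total capital V = 24.95 + 5.49 + 6.38 = 36.82.
Equity: weight = 24.95/36.82 = 0.6776; cost = 16.6%.
Preferred: weight = 5.49/36.82 = 0.1491; cost = 4.2553%.
Senior notes: weight = 6.38/36.82 = 0.1733; after-tax cost = 6.2% × (1 − 34.5%) = 4.0610%.
WACC = 0.6776 × 16.6000% + 0.1491 × 4.2553% + 0.1733 × 4.0610% = 12.5867%.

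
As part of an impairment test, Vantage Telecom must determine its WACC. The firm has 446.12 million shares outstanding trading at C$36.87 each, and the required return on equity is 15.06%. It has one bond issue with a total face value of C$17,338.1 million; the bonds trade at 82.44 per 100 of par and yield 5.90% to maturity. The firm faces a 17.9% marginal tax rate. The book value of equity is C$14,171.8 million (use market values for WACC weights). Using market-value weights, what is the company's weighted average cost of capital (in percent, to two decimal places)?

Market value of equity E = 36.87 × 446.12m = 16448.4444m. Market value of debt D = 17338.1m × 82.44/100 = 14293.52964m.
Total capital V = 16448.4444 + 14293.52964 = 30741.97404.
Equity: weight = 16448.4444/30741.97404 = 0.5350; cost = 15.06%.
Bonds outstanding: weight = 14293.52964/30741.97404 = 0.4650; after-tax cost = 5.9% × (1 − 17.9%) = 4.8439%.
WACC = 0.5350 × 15.0600% + 0.4650 × 4.8439% = 10.3100%.

10.31%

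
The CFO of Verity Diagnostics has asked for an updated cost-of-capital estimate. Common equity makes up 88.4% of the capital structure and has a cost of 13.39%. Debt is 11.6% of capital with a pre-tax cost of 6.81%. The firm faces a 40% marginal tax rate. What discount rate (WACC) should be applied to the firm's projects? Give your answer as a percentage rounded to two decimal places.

12.31%

After-tax cost of debt = 6.81% × (1 − 40%) = 4.0860%.
WACC = 0.884 × 13.3900% + 0.116 × 4.0860% = 12.3107%.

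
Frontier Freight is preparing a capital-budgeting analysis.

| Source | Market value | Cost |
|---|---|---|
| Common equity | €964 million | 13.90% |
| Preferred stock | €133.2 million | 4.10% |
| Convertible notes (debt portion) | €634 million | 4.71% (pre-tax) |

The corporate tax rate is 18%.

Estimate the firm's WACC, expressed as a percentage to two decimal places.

9.47%

Total capital V = 964 + 133.2 + 634 = 1731.2.
Equity: weight = 964/1731.2 = 0.5568; cost = 13.9%.
Preferred: weight = 133.2/1731.2 = 0.0769; cost = 4.1%.
Convertible notes (debt portion): weight = 634/1731.2 = 0.3662; after-tax cost = 4.71% × (1 − 18%) = 3.8622%.
WACC = 0.5568 × 13.9000% + 0.0769 × 4.1000% + 0.3662 × 3.8622% = 9.4699%.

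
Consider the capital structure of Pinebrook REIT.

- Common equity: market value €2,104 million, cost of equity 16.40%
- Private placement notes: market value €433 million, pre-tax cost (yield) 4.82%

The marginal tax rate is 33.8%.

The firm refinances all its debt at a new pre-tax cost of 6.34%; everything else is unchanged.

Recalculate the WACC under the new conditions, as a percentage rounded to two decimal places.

14.32%

After the change:
Total capital V = 2104 + 433 = 2537.
Equity: weight = 2104/2537 = 0.8293; cost = 16.4%.
Private placement notes: weight = 433/2537 = 0.1707; after-tax cost = 6.34% × (1 − 33.8%) = 4.1971%.
WACC = 0.8293 × 16.4000% + 0.1707 × 4.1971% = 14.3173%.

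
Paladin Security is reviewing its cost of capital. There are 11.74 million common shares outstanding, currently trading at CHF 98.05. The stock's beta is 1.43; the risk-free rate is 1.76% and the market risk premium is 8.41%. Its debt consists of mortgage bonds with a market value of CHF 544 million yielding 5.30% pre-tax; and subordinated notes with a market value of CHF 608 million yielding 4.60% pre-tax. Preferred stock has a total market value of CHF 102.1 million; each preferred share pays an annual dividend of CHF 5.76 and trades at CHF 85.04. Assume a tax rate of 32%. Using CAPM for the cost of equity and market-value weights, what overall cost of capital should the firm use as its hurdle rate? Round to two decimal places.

Cost of equity via CAPM: Re = 1.76% + 1.43 × 8.41% = 13.7863%.
Cost of preferred: Rp = 5.76 / 85.04 = 6.7733%.
Market value of equity E = 98.05 × 11.74m = 1151.107m.
Total capital V = 1151.107 + 102.1 + 544 + 608 = 2405.207.
Equity: weight = 1151.107/2405.207 = 0.4786; cost = 13.7863%.
Preferred: weight = 102.1/2405.207 = 0.0424; cost = 6.7733%.
Mortgage bonds: weight = 544/2405.207 = 0.2262; after-tax cost = 5.3% × (1 − 32%) = 3.6040%.
Subordinated notes: weight = 608/2405.207 = 0.2528; after-tax cost = 4.6% × (1 − 32%) = 3.1280%.
WACC = 0.4786 × 13.7863% + 0.0424 × 6.7733% + 0.2262 × 3.6040% + 0.2528 × 3.1280% = 8.4914%.

8.49%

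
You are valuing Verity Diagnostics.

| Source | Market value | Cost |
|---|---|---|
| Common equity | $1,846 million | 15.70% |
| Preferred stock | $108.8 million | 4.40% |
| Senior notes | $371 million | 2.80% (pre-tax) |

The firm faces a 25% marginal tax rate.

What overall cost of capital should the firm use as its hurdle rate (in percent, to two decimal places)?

13.00%

Total capital V = 1846 + 108.8 + 371 = 2325.8.
Equity: weight = 1846/2325.8 = 0.7937; cost = 15.7%.
Preferred: weight = 108.8/2325.8 = 0.0468; cost = 4.4%.
Senior notes: weight = 371/2325.8 = 0.1595; after-tax cost = 2.8% × (1 − 25%) = 2.1000%.
WACC = 0.7937 × 15.7000% + 0.0468 × 4.4000% + 0.1595 × 2.1000% = 13.0020%.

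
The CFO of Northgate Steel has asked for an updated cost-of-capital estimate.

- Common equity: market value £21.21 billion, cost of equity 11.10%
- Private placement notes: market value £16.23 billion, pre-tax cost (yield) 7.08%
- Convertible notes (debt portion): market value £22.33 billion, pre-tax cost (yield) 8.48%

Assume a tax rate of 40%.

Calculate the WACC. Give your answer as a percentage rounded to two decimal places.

6.99%

Total capital V = 21.21 + 16.23 + 22.33 = 59.77.
Equity: weight = 21.21/59.77 = 0.3549; cost = 11.1%.
Private placement notes: weight = 16.23/59.77 = 0.2715; after-tax cost = 7.08% × (1 − 40%) = 4.2480%.
Convertible notes (debt portion): weight = 22.33/59.77 = 0.3736; after-tax cost = 8.48% × (1 − 40%) = 5.0880%.
WACC = 0.3549 × 11.1000% + 0.2715 × 4.2480% + 0.3736 × 5.0880% = 6.9933%.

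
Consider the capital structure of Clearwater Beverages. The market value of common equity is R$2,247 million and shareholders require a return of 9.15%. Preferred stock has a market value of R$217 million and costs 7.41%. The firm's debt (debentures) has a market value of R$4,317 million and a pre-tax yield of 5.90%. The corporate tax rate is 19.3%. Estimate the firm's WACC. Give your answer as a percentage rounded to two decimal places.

Total capital V = 2247 + 217 + 4317 = 6781.
Equity: weight = 2247/6781 = 0.3314; cost = 9.15%.
Preferred: weight = 217/6781 = 0.0320; cost = 7.41%.
Debentures: weight = 4317/6781 = 0.6366; after-tax cost = 5.9% × (1 − 19.3%) = 4.7613%.
WACC = 0.3314 × 9.1500% + 0.0320 × 7.4100% + 0.6366 × 4.7613% = 6.3003%.

6.30%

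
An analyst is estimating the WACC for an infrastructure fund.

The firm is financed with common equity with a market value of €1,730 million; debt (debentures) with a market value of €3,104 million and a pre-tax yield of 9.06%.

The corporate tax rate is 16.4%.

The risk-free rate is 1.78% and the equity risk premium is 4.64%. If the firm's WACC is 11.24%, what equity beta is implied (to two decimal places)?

Total capital V = 1730 + 3104 = 4834.
Equity weight = 1730/4834 = 0.3579.
Debentures weight = 3104/4834 = 0.6421.
Debt contribution = 0.6421 × 9.06% × (1 − 16.4%) = 4.8635%.
Required equity contribution = 11.24% − 4.8635% = 6.3765%  ⇒  Re = 17.8173%.
CAPM: 17.8173% = 1.78% + β × 4.64%  ⇒  β = 3.4563.

3.46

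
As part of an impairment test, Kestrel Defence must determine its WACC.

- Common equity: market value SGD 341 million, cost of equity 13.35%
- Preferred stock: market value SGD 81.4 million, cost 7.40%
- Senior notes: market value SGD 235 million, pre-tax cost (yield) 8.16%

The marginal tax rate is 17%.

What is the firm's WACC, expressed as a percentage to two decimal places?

Total capital V = 341 + 81.4 + 235 = 657.4.
Equity: weight = 341/657.4 = 0.5187; cost = 13.35%.
Preferred: weight = 81.4/657.4 = 0.1238; cost = 7.4%.
Senior notes: weight = 235/657.4 = 0.3575; after-tax cost = 8.16% × (1 − 17%) = 6.7728%.
WACC = 0.5187 × 13.3500% + 0.1238 × 7.4000% + 0.3575 × 6.7728% = 10.2621%.

10.26%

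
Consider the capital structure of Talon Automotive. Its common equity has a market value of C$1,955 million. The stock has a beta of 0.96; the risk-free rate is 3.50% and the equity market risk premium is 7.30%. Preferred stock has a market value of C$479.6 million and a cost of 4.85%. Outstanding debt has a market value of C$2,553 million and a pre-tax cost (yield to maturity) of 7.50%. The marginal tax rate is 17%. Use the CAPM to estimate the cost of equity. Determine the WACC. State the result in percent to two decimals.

Cost of equity via CAPM: Re = 3.5% + 0.96 × 7.3% = 10.5080%.
Total capital V = 1955 + 479.6 + 2553 = 4987.6.
Equity: weight = 1955/4987.6 = 0.3920; cost = 10.508%.
Preferred: weight = 479.6/4987.6 = 0.0962; cost = 4.85%.
Debt: weight = 2553/4987.6 = 0.5119; after-tax cost = 7.5% × (1 − 17%) = 6.2250%.
WACC = 0.3920 × 10.5080% + 0.0962 × 4.8500% + 0.5119 × 6.2250% = 7.7716%.

7.77%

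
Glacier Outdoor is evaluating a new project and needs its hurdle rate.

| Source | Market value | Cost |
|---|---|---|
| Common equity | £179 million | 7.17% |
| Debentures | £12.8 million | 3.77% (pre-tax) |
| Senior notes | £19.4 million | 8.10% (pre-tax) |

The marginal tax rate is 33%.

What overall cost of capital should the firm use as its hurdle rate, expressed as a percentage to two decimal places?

6.73%

Total capital V = 179 + 12.8 + 19.4 = 211.2.
Equity: weight = 179/211.2 = 0.8475; cost = 7.17%.
Debentures: weight = 12.8/211.2 = 0.0606; after-tax cost = 3.77% × (1 − 33%) = 2.5259%.
Senior notes: weight = 19.4/211.2 = 0.0919; after-tax cost = 8.1% × (1 − 33%) = 5.4270%.
WACC = 0.8475 × 7.1700% + 0.0606 × 2.5259% + 0.0919 × 5.4270% = 6.7284%.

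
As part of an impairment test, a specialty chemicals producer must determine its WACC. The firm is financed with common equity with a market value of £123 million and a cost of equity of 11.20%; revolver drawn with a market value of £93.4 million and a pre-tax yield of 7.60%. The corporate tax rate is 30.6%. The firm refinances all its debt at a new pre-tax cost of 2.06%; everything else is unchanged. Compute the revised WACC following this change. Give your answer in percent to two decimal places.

6.98%

After the change:
Total capital V = 123 + 93.4 = 216.4.
Equity: weight = 123/216.4 = 0.5684; cost = 11.2%.
Revolver drawn: weight = 93.4/216.4 = 0.4316; after-tax cost = 2.06% × (1 − 30.6%) = 1.4296%.
WACC = 0.5684 × 11.2000% + 0.4316 × 1.4296% = 6.9830%.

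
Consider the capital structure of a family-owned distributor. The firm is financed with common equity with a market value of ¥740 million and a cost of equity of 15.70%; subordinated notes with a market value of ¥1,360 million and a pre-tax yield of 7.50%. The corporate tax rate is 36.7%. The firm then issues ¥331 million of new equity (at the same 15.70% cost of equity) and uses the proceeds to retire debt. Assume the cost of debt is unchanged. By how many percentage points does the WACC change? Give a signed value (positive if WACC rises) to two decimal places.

Current WACC:
Total capital V = 740 + 1360 = 2100.
Equity: weight = 740/2100 = 0.3524; cost = 15.7%.
Subordinated notes: weight = 1360/2100 = 0.6476; after-tax cost = 7.5% × (1 − 36.7%) = 4.7475%.
WACC = 0.3524 × 15.7000% + 0.6476 × 4.7475% = 8.6070%.
After the change:
Total capital V = 1071 + 1029 = 2100.
Equity: weight = 1071/2100 = 0.5100; cost = 15.7%.
Subordinated notes: weight = 1029/2100 = 0.4900; after-tax cost = 7.5% × (1 − 36.7%) = 4.7475%.
WACC = 0.5100 × 15.7000% + 0.4900 × 4.7475% = 10.3333%.
Change in WACC = 10.3333% − 8.6070% = 1.7263 pp.

+1.73 pp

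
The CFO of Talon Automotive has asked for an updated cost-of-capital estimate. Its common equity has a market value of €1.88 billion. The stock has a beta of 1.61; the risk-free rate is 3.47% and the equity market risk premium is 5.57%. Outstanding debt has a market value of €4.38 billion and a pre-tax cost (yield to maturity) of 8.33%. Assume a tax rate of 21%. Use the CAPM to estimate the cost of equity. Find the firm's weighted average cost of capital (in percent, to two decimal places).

8.34%

Cost of equity via CAPM: Re = 3.47% + 1.61 × 5.57% = 12.4377%.
Total capital V = 1.88 + 4.38 = 6.26.
Equity: weight = 1.88/6.26 = 0.3003; cost = 12.4377%.
Debt: weight = 4.38/6.26 = 0.6997; after-tax cost = 8.33% × (1 − 21%) = 6.5807%.
WACC = 0.3003 × 12.4377% + 0.6997 × 6.5807% = 8.3397%.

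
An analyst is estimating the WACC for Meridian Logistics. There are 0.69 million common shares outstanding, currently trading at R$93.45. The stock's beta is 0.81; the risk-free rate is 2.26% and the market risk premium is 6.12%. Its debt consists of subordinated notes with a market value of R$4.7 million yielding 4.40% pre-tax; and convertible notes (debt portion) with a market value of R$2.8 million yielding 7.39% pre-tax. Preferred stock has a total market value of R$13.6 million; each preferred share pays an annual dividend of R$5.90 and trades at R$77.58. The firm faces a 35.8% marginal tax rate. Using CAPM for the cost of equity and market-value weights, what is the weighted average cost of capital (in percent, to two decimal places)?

Cost of equity via CAPM: Re = 2.26% + 0.81 × 6.12% = 7.2172%.
Cost of preferred: Rp = 5.9 / 77.58 = 7.6051%.
Market value of equity E = 93.45 × 0.69m = 64.4805m.
Total capital V = 64.4805 + 13.6 + 4.7 + 2.8 = 85.5805.
Equity: weight = 64.4805/85.5805 = 0.7534; cost = 7.2172%.
Preferred: weight = 13.6/85.5805 = 0.1589; cost = 7.6051%.
Subordinated notes: weight = 4.7/85.5805 = 0.0549; after-tax cost = 4.4% × (1 − 35.8%) = 2.8248%.
Convertible notes (debt portion): weight = 2.8/85.5805 = 0.0327; after-tax cost = 7.39% × (1 − 35.8%) = 4.7444%.
WACC = 0.7534 × 7.2172% + 0.1589 × 7.6051% + 0.0549 × 2.8248% + 0.0327 × 4.7444% = 6.9567%.

6.96%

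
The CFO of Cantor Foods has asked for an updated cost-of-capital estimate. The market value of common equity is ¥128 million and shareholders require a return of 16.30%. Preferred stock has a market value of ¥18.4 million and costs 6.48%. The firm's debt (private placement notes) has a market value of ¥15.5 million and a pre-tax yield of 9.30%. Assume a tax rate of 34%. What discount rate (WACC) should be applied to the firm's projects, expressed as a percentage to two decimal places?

14.21%

Total capital V = 128 + 18.4 + 15.5 = 161.9.
Equity: weight = 128/161.9 = 0.7906; cost = 16.3%.
Preferred: weight = 18.4/161.9 = 0.1137; cost = 6.48%.
Private placement notes: weight = 15.5/161.9 = 0.0957; after-tax cost = 9.3% × (1 − 34%) = 6.1380%.
WACC = 0.7906 × 16.3000% + 0.1137 × 6.4800% + 0.0957 × 6.1380% = 14.2111%.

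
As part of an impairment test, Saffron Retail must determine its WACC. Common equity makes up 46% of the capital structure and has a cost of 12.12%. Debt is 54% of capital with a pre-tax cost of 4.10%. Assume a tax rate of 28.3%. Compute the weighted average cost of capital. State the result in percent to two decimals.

After-tax cost of debt = 4.1% × (1 − 28.3%) = 2.9397%.
WACC = 0.460 × 12.1200% + 0.540 × 2.9397% = 7.1626%.

7.16%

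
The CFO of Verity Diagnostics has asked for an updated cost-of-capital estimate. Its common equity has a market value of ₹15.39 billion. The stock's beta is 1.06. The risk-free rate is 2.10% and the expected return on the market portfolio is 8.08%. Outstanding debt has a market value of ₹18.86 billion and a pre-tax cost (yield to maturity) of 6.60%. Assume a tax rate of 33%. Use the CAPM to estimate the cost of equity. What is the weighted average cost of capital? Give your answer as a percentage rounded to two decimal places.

Market risk premium = 8.08% − 2.1% = 5.98%.
Cost of equity via CAPM: Re = 2.1% + 1.06 × 5.98% = 8.4388%.
Total capital V = 15.39 + 18.86 = 34.25.
Equity: weight = 15.39/34.25 = 0.4493; cost = 8.4388%.
Debt: weight = 18.86/34.25 = 0.5507; after-tax cost = 6.6% × (1 − 33%) = 4.4220%.
WACC = 0.4493 × 8.4388% + 0.5507 × 4.4220% = 6.2269%.

6.23%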